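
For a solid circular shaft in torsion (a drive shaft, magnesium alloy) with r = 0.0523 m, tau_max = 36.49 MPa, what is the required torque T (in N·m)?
Model: a solid circular shaft in torsion, so tau_max = (2·T) / (π·r^3).
Solve for T: T = (π·tau_max·r^3) / 2.
Convert to SI units:
  tau_max = 36.49 MPa = 3.649 × 10⁷ Pa
Substitute:
  T = (π × (3.649 × 10⁷) × 0.0523^3) / 2
  T = 8200 N·m
Final answer: T = 8200 N·m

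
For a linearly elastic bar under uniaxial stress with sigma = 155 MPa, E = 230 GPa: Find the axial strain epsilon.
Model: a linearly elastic bar under uniaxial stress, so epsilon = sigma / E.
Convert to SI units:
  sigma = 155 MPa = 1.55 × 10⁸ Pa
  E = 230 GPa = 2.3 × 10¹¹ Pa
Substitute:
  epsilon = (1.55 × 10⁸) / (2.3 × 10¹¹)
  epsilon = 0.0006739
Final answer: epsilon = 0.0006739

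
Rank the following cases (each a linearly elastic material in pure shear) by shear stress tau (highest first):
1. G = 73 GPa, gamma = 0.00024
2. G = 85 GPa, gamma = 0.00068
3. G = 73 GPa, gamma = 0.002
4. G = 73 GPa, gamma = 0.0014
Model: a linearly elastic material in pure shear, so tau = G·gamma (SI units).
  Case 1: tau = (7.3 × 10¹⁰) × 0.00024 = 1.752 × 10⁷ Pa = 17.52 MPa
  Case 2: tau = (8.5 × 10¹⁰) × 0.00068 = 5.78 × 10⁷ Pa = 57.8 MPa
  Case 3: tau = (7.3 × 10¹⁰) × 0.002 = 1.46 × 10⁸ Pa = 146 MPa
  Case 4: tau = (7.3 × 10¹⁰) × 0.0014 = 1.022 × 10⁸ Pa = 102.2 MPa
Ordering: 146 MPa (case 3) > 102.2 MPa (case 4) > 57.8 MPa (case 2) > 17.52 MPa (case 1)
Final answer: 3, 4, 2, 1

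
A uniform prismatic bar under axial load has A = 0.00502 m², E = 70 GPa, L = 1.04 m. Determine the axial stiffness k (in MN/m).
Model: a uniform prismatic bar under axial load, so k = (A·E) / L.
Convert to SI units:
  E = 70 GPa = 7 × 10¹⁰ Pa
Substitute:
  k = (0.00502 × (7 × 10¹⁰)) / 1.04
  k = 3.379 × 10⁸ N/m
Convert: k = 3.379 × 10⁸ N/m = 337.9 MN/m
Final answer: k = 337.9 MN/m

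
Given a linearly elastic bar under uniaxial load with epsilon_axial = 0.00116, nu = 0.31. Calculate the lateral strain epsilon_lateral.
Model: a linearly elastic bar under uniaxial load, so epsilon_lateral = -nu·epsilon_axial.
Substitute:
  epsilon_lateral = -(0.31 × 0.00116)
  epsilon_lateral = -0.0003596
Final answer: epsilon_lateral = -0.0003596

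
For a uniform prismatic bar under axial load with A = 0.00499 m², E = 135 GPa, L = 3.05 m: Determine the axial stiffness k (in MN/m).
Model: a uniform prismatic bar under axial load, so k = (A·E) / L.
Convert to SI units:
  E = 135 GPa = 1.35 × 10¹¹ Pa
Substitute:
  k = (0.00499 × (1.35 × 10¹¹)) / 3.05
  k = 2.209 × 10⁸ N/m
Convert: k = 2.209 × 10⁸ N/m = 220.9 MN/m
Final answer: k = 220.9 MN/m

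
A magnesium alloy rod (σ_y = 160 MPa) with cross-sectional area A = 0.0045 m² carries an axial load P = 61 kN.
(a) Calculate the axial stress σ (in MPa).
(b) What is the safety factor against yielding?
(a) Axial stress σ = P/A. Convert P = 61 kN = 61000 N.
  σ = 61000 / 0.0045 = 1.356 × 10⁷ Pa = 13.56 MPa
(b) Safety factor SF = σ_y/σ = 160 / 13.56 = 11.8
Final answer: (a) σ = 13.56 MPa, (b) SF = 11.8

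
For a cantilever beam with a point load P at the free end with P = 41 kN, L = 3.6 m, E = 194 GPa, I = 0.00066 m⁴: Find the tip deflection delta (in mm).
Model: a cantilever beam with a point load P at the free end, so delta = (P·L^3) / (3·E·I).
Convert to SI units:
  P = 41 kN = 41000 N
  E = 194 GPa = 1.94 × 10¹¹ Pa
Substitute:
  delta = (41000 × 3.6^3) / (3 × (1.94 × 10¹¹) × 0.00066)
  delta = 0.00498 m
Convert: delta = 0.00498 m = 4.98 mm
Final answer: delta = 4.98 mm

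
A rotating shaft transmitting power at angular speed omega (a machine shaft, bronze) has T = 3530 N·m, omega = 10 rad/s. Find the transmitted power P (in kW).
Model: a rotating shaft transmitting power at angular speed omega, so P = T·omega.
Substitute:
  P = 3530 × 10
  P = 35300 W
Convert: P = 35300 W = 35.3 kW
Final answer: P = 35.3 kW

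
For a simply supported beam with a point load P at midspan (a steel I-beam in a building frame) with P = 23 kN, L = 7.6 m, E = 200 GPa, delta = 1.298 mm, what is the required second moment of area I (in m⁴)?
Model: a simply supported beam with a point load P at midspan, so delta = (P·L^3) / (48·E·I).
Solve for I: I = (P·L^3) / (48·delta·E).
Convert to SI units:
  P = 23 kN = 23000 N
  E = 200 GPa = 2 × 10¹¹ Pa
  delta = 1.298 mm = 0.001298 m
Substitute:
  I = (23000 × 7.6^3) / (48 × 0.001298 × (2 × 10¹¹))
  I = 0.0008103 m⁴
Final answer: I = 0.0008103 m⁴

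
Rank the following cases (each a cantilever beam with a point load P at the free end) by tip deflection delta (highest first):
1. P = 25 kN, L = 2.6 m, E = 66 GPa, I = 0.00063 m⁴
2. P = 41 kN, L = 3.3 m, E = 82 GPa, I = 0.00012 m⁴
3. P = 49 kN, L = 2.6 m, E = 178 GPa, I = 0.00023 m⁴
Model: a cantilever beam with a point load P at the free end, so delta = (P·L^3) / (3·E·I) (SI units).
  Case 1: delta = (25000 × 2.6^3) / (3 × (6.6 × 10¹⁰) × 0.00063) = 0.003523 m = 3.523 mm
  Case 2: delta = (41000 × 3.3^3) / (3 × (8.2 × 10¹⁰) × 0.00012) = 0.04991 m = 49.91 mm
  Case 3: delta = (49000 × 2.6^3) / (3 × (1.78 × 10¹¹) × 0.00023) = 0.007012 m = 7.012 mm
Ordering: 49.91 mm (case 2) > 7.012 mm (case 3) > 3.523 mm (case 1)
Final answer: 2, 3, 1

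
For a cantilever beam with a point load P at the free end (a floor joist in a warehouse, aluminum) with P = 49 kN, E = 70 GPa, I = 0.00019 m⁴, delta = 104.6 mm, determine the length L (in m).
Model: a cantilever beam with a point load P at the free end, so delta = (P·L^3) / (3·E·I).
Solve for L: L = ((3·delta·E·I) / P)^(1/3).
Convert to SI units:
  P = 49 kN = 49000 N
  E = 70 GPa = 7 × 10¹⁰ Pa
  delta = 104.6 mm = 0.1046 m
Substitute:
  L = ((3 × 0.1046 × (7 × 10¹⁰) × 0.00019) / 49000)^(1/3)
  L = 4.4 m
Final answer: L = 4.4 m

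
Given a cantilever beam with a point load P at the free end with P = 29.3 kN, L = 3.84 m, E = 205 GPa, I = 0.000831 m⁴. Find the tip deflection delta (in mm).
Model: a cantilever beam with a point load P at the free end, so delta = (P·L^3) / (3·E·I).
Convert to SI units:
  P = 29.3 kN = 29300 N
  E = 205 GPa = 2.05 × 10¹¹ Pa
Substitute:
  delta = (29300 × 3.84^3) / (3 × (2.05 × 10¹¹) × 0.000831)
  delta = 0.003246 m
Convert: delta = 0.003246 m = 3.246 mm
Final answer: delta = 3.246 mm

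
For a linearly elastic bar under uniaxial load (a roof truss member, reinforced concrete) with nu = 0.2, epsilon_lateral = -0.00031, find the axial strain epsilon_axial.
Model: a linearly elastic bar under uniaxial load, so epsilon_lateral = -nu·epsilon_axial.
Solve for epsilon_axial: epsilon_axial = -epsilon_lateral / nu.
Substitute:
  epsilon_axial = -(-0.00031) / 0.2
  epsilon_axial = 0.00155
Final answer: epsilon_axial = 0.00155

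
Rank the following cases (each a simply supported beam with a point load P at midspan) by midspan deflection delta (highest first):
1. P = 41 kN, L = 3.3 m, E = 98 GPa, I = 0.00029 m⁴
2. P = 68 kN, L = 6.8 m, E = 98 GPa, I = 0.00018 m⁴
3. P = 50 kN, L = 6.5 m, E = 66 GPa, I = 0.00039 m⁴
Model: a simply supported beam with a point load P at midspan, so delta = (P·L^3) / (48·E·I) (SI units).
  Case 1: delta = (41000 × 3.3^3) / (48 × (9.8 × 10¹⁰) × 0.00029) = 0.00108 m = 1.08 mm
  Case 2: delta = (68000 × 6.8^3) / (48 × (9.8 × 10¹⁰) × 0.00018) = 0.02525 m = 25.25 mm
  Case 3: delta = (50000 × 6.5^3) / (48 × (6.6 × 10¹⁰) × 0.00039) = 0.01111 m = 11.11 mm
Ordering: 25.25 mm (case 2) > 11.11 mm (case 3) > 1.08 mm (case 1)
Final answer: 2, 3, 1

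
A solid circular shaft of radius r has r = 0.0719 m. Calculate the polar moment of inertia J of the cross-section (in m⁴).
Model: a solid circular shaft of radius r, so J = (π·r^4) / 2.
Substitute:
  J = (π × 0.0719^4) / 2
  J = 4.198 × 10⁻⁵ m⁴
Final answer: J = 4.198 × 10⁻⁵ m⁴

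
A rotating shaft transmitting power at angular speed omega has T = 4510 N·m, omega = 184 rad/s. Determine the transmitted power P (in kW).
Model: a rotating shaft transmitting power at angular speed omega, so P = T·omega.
Substitute:
  P = 4510 × 184
  P = 829800 W
Convert: P = 829800 W = 829.8 kW
Final answer: P = 829.8 kW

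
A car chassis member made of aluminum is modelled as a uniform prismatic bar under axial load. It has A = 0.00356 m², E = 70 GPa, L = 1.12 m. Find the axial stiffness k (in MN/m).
Model: a uniform prismatic bar under axial load, so k = (A·E) / L.
Convert to SI units:
  E = 70 GPa = 7 × 10¹⁰ Pa
Substitute:
  k = (0.00356 × (7 × 10¹⁰)) / 1.12
  k = 2.225 × 10⁸ N/m
Convert: k = 2.225 × 10⁸ N/m = 222.5 MN/m
Final answer: k = 222.5 MN/m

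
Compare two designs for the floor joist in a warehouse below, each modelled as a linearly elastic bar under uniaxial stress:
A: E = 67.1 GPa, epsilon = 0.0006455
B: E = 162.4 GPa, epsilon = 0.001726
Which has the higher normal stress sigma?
Model: a linearly elastic bar under uniaxial stress, so sigma = E·epsilon (SI units).
  A: sigma = (6.71 × 10¹⁰) × 0.0006455 = 4.331 × 10⁷ Pa = 43.31 MPa
  B: sigma = (1.624 × 10¹¹) × 0.001726 = 2.803 × 10⁸ Pa = 280.3 MPa
280.3 MPa > 43.31 MPa, so B is larger.
Final answer: B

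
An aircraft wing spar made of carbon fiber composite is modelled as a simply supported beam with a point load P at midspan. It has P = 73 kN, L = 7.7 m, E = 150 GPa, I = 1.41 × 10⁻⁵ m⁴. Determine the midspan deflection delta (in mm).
Model: a simply supported beam with a point load P at midspan, so delta = (P·L^3) / (48·E·I).
Convert to SI units:
  P = 73 kN = 73000 N
  E = 150 GPa = 1.5 × 10¹¹ Pa
Substitute:
  delta = (73000 × 7.7^3) / (48 × (1.5 × 10¹¹) × (1.41 × 10⁻⁵))
  delta = 0.3283 m
Convert: delta = 0.3283 m = 328.3 mm
Final answer: delta = 328.3 mm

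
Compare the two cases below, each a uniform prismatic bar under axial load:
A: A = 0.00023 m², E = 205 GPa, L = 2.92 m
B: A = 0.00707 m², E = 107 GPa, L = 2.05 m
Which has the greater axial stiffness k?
Model: a uniform prismatic bar under axial load, so k = (A·E) / L (SI units).
  A: k = (0.00023 × (2.05 × 10¹¹)) / 2.92 = 1.615 × 10⁷ N/m = 16.15 MN/m
  B: k = (0.00707 × (1.07 × 10¹¹)) / 2.05 = 3.69 × 10⁸ N/m = 369 MN/m
369 MN/m > 16.15 MN/m, so B is larger.
Final answer: B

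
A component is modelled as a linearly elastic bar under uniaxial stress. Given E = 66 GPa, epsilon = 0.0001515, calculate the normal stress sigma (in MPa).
Model: a linearly elastic bar under uniaxial stress, so epsilon = sigma / E.
Solve for sigma: sigma = epsilon·E.
Convert to SI units:
  E = 66 GPa = 6.6 × 10¹⁰ Pa
Substitute:
  sigma = 0.0001515 × (6.6 × 10¹⁰)
  sigma = 9.999 × 10⁶ Pa
Convert: sigma = 9.999 × 10⁶ Pa = 9.999 MPa
Final answer: sigma = 9.999 MPa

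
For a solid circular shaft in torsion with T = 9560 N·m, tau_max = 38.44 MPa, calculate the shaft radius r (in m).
Model: a solid circular shaft in torsion, so tau_max = (2·T) / (π·r^3).
Solve for r: r = ((2·T) / (π·tau_max))^(1/3).
Convert to SI units:
  tau_max = 38.44 MPa = 3.844 × 10⁷ Pa
Substitute:
  r = ((2 × 9560) / (π × (3.844 × 10⁷)))^(1/3)
  r = 0.0541 m
Final answer: r = 0.0541 m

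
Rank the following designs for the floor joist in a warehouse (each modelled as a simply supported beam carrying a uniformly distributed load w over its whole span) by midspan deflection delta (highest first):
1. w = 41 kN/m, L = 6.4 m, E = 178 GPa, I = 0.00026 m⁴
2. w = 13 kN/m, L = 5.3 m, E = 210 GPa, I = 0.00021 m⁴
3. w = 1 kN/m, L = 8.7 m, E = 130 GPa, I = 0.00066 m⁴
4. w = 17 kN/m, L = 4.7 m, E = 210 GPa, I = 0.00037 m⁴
Model: a simply supported beam carrying a uniformly distributed load w over its whole span, so delta = (5·w·L^4) / (384·E·I) (SI units).
  Case 1: delta = (5 × 41000 × 6.4^4) / (384 × (1.78 × 10¹¹) × 0.00026) = 0.01935 m = 19.35 mm
  Case 2: delta = (5 × 13000 × 5.3^4) / (384 × (2.1 × 10¹¹) × 0.00021) = 0.003029 m = 3.029 mm
  Case 3: delta = (5 × 1000 × 8.7^4) / (384 × (1.3 × 10¹¹) × 0.00066) = 0.0008694 m = 0.8694 mm
  Case 4: delta = (5 × 17000 × 4.7^4) / (384 × (2.1 × 10¹¹) × 0.00037) = 0.00139 m = 1.39 mm
Ordering: 19.35 mm (case 1) > 3.029 mm (case 2) > 1.39 mm (case 4) > 0.8694 mm (case 3)
Final answer: 1, 2, 4, 3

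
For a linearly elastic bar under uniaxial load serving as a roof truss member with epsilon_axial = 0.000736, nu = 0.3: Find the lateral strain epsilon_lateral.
Model: a linearly elastic bar under uniaxial load, so epsilon_lateral = -nu·epsilon_axial.
Substitute:
  epsilon_lateral = -(0.3 × 0.000736)
  epsilon_lateral = -0.0002208
Final answer: epsilon_lateral = -0.0002208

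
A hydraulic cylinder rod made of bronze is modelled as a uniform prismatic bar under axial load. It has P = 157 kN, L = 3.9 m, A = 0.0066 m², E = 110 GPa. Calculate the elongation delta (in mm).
Model: a uniform prismatic bar under axial load, so delta = (P·L) / (A·E).
Convert to SI units:
  P = 157 kN = 157000 N
  E = 110 GPa = 1.1 × 10¹¹ Pa
Substitute:
  delta = (157000 × 3.9) / (0.0066 × (1.1 × 10¹¹))
  delta = 0.0008434 m
Convert: delta = 0.0008434 m = 0.8434 mm
Final answer: delta = 0.8434 mm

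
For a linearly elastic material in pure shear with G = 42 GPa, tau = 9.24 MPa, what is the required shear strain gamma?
Model: a linearly elastic material in pure shear, so tau = G·gamma.
Solve for gamma: gamma = tau / G.
Convert to SI units:
  G = 42 GPa = 4.2 × 10¹⁰ Pa
  tau = 9.24 MPa = 9.24 × 10⁶ Pa
Substitute:
  gamma = (9.24 × 10⁶) / (4.2 × 10¹⁰)
  gamma = 0.00022
Final answer: gamma = 0.00022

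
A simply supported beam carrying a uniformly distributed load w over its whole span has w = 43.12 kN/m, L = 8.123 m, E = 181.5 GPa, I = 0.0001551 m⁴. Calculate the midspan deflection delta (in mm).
Model: a simply supported beam carrying a uniformly distributed load w over its whole span, so delta = (5·w·L^4) / (384·E·I).
Convert to SI units:
  w = 43.12 kN/m = 43120 N/m
  E = 181.5 GPa = 1.815 × 10¹¹ Pa
Substitute:
  delta = (5 × 43120 × 8.123^4) / (384 × (1.815 × 10¹¹) × 0.0001551)
  delta = 0.08684 m
Convert: delta = 0.08684 m = 86.84 mm
Final answer: delta = 86.84 mm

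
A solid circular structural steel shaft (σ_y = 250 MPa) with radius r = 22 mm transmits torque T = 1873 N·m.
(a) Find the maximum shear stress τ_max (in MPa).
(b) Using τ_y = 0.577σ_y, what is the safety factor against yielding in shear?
(a) For a solid circular shaft, τ_max = T·r/J with J = π·r^4/2, i.e. τ_max = 2·T / (π·r^3). Convert r = 22 mm = 0.022 m.
  τ_max = (2 × 1873) / (π × 0.022^3) = 1.12 × 10⁸ Pa = 112 MPa
(b) τ_y = 0.577 × 250 = 144.25 MPa
  SF = τ_y/τ_max = 144.25 / 112 = 1.288
Final answer: (a) τ_max = 112 MPa, (b) SF = 1.288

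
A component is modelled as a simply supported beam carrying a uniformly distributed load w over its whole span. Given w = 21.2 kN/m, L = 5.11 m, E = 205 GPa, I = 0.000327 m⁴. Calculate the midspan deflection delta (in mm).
Model: a simply supported beam carrying a uniformly distributed load w over its whole span, so delta = (5·w·L^4) / (384·E·I).
Convert to SI units:
  w = 21.2 kN/m = 21200 N/m
  E = 205 GPa = 2.05 × 10¹¹ Pa
Substitute:
  delta = (5 × 21200 × 5.11^4) / (384 × (2.05 × 10¹¹) × 0.000327)
  delta = 0.002808 m
Convert: delta = 0.002808 m = 2.808 mm
Final answer: delta = 2.808 mm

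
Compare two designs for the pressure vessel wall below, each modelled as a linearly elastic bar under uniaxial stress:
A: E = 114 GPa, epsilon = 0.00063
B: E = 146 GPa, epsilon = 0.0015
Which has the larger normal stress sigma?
Model: a linearly elastic bar under uniaxial stress, so sigma = E·epsilon (SI units).
  A: sigma = (1.14 × 10¹¹) × 0.00063 = 7.182 × 10⁷ Pa = 71.82 MPa
  B: sigma = (1.46 × 10¹¹) × 0.0015 = 2.19 × 10⁸ Pa = 219 MPa
219 MPa > 71.82 MPa, so B is larger.
Final answer: B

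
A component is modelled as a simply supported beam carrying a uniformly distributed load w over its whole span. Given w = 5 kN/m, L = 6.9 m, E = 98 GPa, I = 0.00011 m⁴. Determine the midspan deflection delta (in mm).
Model: a simply supported beam carrying a uniformly distributed load w over its whole span, so delta = (5·w·L^4) / (384·E·I).
Convert to SI units:
  w = 5 kN/m = 5000 N/m
  E = 98 GPa = 9.8 × 10¹⁰ Pa
Substitute:
  delta = (5 × 5000 × 6.9^4) / (384 × (9.8 × 10¹⁰) × 0.00011)
  delta = 0.01369 m
Convert: delta = 0.01369 m = 13.69 mm
Final answer: delta = 13.69 mm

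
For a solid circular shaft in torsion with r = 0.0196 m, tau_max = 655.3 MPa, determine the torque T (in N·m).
Model: a solid circular shaft in torsion, so tau_max = (2·T) / (π·r^3).
Solve for T: T = (π·tau_max·r^3) / 2.
Convert to SI units:
  tau_max = 655.3 MPa = 6.553 × 10⁸ Pa
Substitute:
  T = (π × (6.553 × 10⁸) × 0.0196^3) / 2
  T = 7750 N·m
Final answer: T = 7750 N·m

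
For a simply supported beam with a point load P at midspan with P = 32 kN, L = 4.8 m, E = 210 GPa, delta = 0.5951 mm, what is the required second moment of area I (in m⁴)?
Model: a simply supported beam with a point load P at midspan, so delta = (P·L^3) / (48·E·I).
Solve for I: I = (P·L^3) / (48·delta·E).
Convert to SI units:
  P = 32 kN = 32000 N
  E = 210 GPa = 2.1 × 10¹¹ Pa
  delta = 0.5951 mm = 0.0005951 m
Substitute:
  I = (32000 × 4.8^3) / (48 × 0.0005951 × (2.1 × 10¹¹))
  I = 0.00059 m⁴
Final answer: I = 0.00059 m⁴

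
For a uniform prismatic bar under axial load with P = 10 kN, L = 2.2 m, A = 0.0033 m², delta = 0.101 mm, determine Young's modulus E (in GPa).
Model: a uniform prismatic bar under axial load, so delta = (P·L) / (A·E).
Solve for E: E = (P·L) / (delta·A).
Convert to SI units:
  P = 10 kN = 10000 N
  delta = 0.101 mm = 0.000101 m
Substitute:
  E = (10000 × 2.2) / (0.000101 × 0.0033)
  E = 6.601 × 10¹⁰ Pa
Convert: E = 6.601 × 10¹⁰ Pa = 66.01 GPa
Final answer: E = 66.01 GPa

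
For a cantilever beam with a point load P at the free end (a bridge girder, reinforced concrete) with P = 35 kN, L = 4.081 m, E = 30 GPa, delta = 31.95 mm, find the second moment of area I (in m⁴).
Model: a cantilever beam with a point load P at the free end, so delta = (P·L^3) / (3·E·I).
Solve for I: I = (P·L^3) / (3·delta·E).
Convert to SI units:
  P = 35 kN = 35000 N
  E = 30 GPa = 3 × 10¹⁰ Pa
  delta = 31.95 mm = 0.03195 m
Substitute:
  I = (35000 × 4.081^3) / (3 × 0.03195 × (3 × 10¹⁰))
  I = 0.0008273 m⁴
Final answer: I = 0.0008273 m⁴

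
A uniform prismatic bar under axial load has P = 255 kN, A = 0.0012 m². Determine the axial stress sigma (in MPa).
Model: a uniform prismatic bar under axial load, so sigma = P / A.
Convert to SI units:
  P = 255 kN = 255000 N
Substitute:
  sigma = 255000 / 0.0012
  sigma = 2.125 × 10⁸ Pa
Convert: sigma = 2.125 × 10⁸ Pa = 212.5 MPa
Final answer: sigma = 212.5 MPa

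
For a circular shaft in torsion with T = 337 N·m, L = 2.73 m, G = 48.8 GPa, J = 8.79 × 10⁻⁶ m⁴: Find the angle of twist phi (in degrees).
Model: a circular shaft in torsion, so phi = (T·L) / (G·J).
Convert to SI units:
  G = 48.8 GPa = 4.88 × 10¹⁰ Pa
Substitute:
  phi = (337 × 2.73) / ((4.88 × 10¹⁰) × (8.79 × 10⁻⁶))
  phi = 0.002145 rad
Convert to degrees: phi = 0.002145 × 180/π = 0.1229°
Final answer: phi = 0.1229°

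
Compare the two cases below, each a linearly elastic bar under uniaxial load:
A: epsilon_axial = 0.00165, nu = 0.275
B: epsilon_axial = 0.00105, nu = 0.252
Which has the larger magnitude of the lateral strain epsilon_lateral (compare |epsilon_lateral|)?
Model: a linearly elastic bar under uniaxial load, so epsilon_lateral = -nu·epsilon_axial (SI units).
  A: epsilon_lateral = -(0.275 × 0.00165) = -0.0004538
  B: epsilon_lateral = -(0.252 × 0.00105) = -0.0002646
|epsilon_lateral|: A = 0.0004538, B = 0.0002646, so A is larger in magnitude.
Final answer: A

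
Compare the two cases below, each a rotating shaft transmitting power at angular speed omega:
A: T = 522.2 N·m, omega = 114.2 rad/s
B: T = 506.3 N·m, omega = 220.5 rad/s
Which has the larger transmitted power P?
Model: a rotating shaft transmitting power at angular speed omega, so P = T·omega (SI units).
  A: P = 522.2 × 114.2 = 59640 W = 59.64 kW
  B: P = 506.3 × 220.5 = 111600 W = 111.6 kW
111.6 kW > 59.64 kW, so B is larger.
Final answer: B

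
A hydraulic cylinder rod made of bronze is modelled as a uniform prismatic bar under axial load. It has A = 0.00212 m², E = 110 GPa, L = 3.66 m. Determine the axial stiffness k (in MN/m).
Model: a uniform prismatic bar under axial load, so k = (A·E) / L.
Convert to SI units:
  E = 110 GPa = 1.1 × 10¹¹ Pa
Substitute:
  k = (0.00212 × (1.1 × 10¹¹)) / 3.66
  k = 6.372 × 10⁷ N/m
Convert: k = 6.372 × 10⁷ N/m = 63.72 MN/m
Final answer: k = 63.72 MN/m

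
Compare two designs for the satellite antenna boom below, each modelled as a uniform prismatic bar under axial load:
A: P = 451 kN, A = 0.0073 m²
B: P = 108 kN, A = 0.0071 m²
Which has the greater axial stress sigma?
Model: a uniform prismatic bar under axial load, so sigma = P / A (SI units).
  A: sigma = 451000 / 0.0073 = 6.178 × 10⁷ Pa = 61.78 MPa
  B: sigma = 108000 / 0.0071 = 1.521 × 10⁷ Pa = 15.21 MPa
61.78 MPa > 15.21 MPa, so A is larger.
Final answer: A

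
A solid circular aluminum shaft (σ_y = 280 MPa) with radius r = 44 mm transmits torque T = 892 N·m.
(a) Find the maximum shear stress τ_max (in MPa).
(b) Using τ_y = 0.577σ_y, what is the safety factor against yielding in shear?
(a) For a solid circular shaft, τ_max = T·r/J with J = π·r^4/2, i.e. τ_max = 2·T / (π·r^3). Convert r = 44 mm = 0.044 m.
  τ_max = (2 × 892) / (π × 0.044^3) = 6.666 × 10⁶ Pa = 6.666 MPa
(b) τ_y = 0.577 × 280 = 161.56 MPa
  SF = τ_y/τ_max = 161.56 / 6.666 = 24.24
Final answer: (a) τ_max = 6.666 MPa, (b) SF = 24.24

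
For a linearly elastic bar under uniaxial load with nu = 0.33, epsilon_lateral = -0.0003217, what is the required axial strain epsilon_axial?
Model: a linearly elastic bar under uniaxial load, so epsilon_lateral = -nu·epsilon_axial.
Solve for epsilon_axial: epsilon_axial = -epsilon_lateral / nu.
Substitute:
  epsilon_axial = -(-0.0003217) / 0.33
  epsilon_axial = 0.0009748
Final answer: epsilon_axial = 0.0009748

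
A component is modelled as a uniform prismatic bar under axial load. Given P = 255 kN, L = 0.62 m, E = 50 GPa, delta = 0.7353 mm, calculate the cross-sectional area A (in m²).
Model: a uniform prismatic bar under axial load, so delta = (P·L) / (A·E).
Solve for A: A = (P·L) / (delta·E).
Convert to SI units:
  P = 255 kN = 255000 N
  E = 50 GPa = 5 × 10¹⁰ Pa
  delta = 0.7353 mm = 0.0007353 m
Substitute:
  A = (255000 × 0.62) / (0.0007353 × (5 × 10¹⁰))
  A = 0.0043 m²
Final answer: A = 0.0043 m²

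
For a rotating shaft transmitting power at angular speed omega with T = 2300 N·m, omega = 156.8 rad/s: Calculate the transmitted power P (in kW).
Model: a rotating shaft transmitting power at angular speed omega, so P = T·omega.
Substitute:
  P = 2300 × 156.8
  P = 360600 W
Convert: P = 360600 W = 360.6 kW
Final answer: P = 360.6 kW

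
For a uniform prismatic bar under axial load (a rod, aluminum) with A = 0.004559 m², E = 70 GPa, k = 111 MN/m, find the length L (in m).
Model: a uniform prismatic bar under axial load, so k = (A·E) / L.
Solve for L: L = (A·E) / k.
Convert to SI units:
  E = 70 GPa = 7 × 10¹⁰ Pa
  k = 111 MN/m = 1.11 × 10⁸ N/m
Substitute:
  L = (0.004559 × (7 × 10¹⁰)) / (1.11 × 10⁸)
  L = 2.875 m
Final answer: L = 2.875 m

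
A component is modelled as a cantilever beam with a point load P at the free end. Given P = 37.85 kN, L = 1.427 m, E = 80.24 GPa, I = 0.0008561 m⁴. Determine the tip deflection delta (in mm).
Model: a cantilever beam with a point load P at the free end, so delta = (P·L^3) / (3·E·I).
Convert to SI units:
  P = 37.85 kN = 37850 N
  E = 80.24 GPa = 8.024 × 10¹⁰ Pa
Substitute:
  delta = (37850 × 1.427^3) / (3 × (8.024 × 10¹⁰) × 0.0008561)
  delta = 0.0005337 m
Convert: delta = 0.0005337 m = 0.5337 mm
Final answer: delta = 0.5337 mm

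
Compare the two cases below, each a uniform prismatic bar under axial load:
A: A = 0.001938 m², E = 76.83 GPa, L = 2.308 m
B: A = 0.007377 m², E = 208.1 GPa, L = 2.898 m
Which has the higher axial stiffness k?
Model: a uniform prismatic bar under axial load, so k = (A·E) / L (SI units).
  A: k = (0.001938 × (7.683 × 10¹⁰)) / 2.308 = 6.451 × 10⁷ N/m = 64.51 MN/m
  B: k = (0.007377 × (2.081 × 10¹¹)) / 2.898 = 5.297 × 10⁸ N/m = 529.7 MN/m
529.7 MN/m > 64.51 MN/m, so B is larger.
Final answer: B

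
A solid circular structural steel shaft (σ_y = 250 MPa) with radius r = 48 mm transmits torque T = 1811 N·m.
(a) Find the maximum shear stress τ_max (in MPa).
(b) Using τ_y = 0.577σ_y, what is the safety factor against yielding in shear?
(a) For a solid circular shaft, τ_max = T·r/J with J = π·r^4/2, i.e. τ_max = 2·T / (π·r^3). Convert r = 48 mm = 0.048 m.
  τ_max = (2 × 1811) / (π × 0.048^3) = 1.042 × 10⁷ Pa = 10.42 MPa
(b) τ_y = 0.577 × 250 = 144.25 MPa
  SF = τ_y/τ_max = 144.25 / 10.42 = 13.84
Final answer: (a) τ_max = 10.42 MPa, (b) SF = 13.84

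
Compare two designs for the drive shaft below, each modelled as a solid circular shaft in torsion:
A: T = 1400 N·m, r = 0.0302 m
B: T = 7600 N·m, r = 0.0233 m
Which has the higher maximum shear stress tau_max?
Model: a solid circular shaft in torsion, so tau_max = (2·T) / (π·r^3) (SI units).
  A: tau_max = (2 × 1400) / (π × 0.0302^3) = 3.236 × 10⁷ Pa = 32.36 MPa
  B: tau_max = (2 × 7600) / (π × 0.0233^3) = 3.825 × 10⁸ Pa = 382.5 MPa
382.5 MPa > 32.36 MPa, so B is larger.
Final answer: B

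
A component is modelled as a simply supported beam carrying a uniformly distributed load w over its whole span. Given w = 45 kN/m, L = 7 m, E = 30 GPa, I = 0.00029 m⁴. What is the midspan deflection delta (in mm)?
Model: a simply supported beam carrying a uniformly distributed load w over its whole span, so delta = (5·w·L^4) / (384·E·I).
Convert to SI units:
  w = 45 kN/m = 45000 N/m
  E = 30 GPa = 3 × 10¹⁰ Pa
Substitute:
  delta = (5 × 45000 × 7^4) / (384 × (3 × 10¹⁰) × 0.00029)
  delta = 0.1617 m
Convert: delta = 0.1617 m = 161.7 mm
Final answer: delta = 161.7 mm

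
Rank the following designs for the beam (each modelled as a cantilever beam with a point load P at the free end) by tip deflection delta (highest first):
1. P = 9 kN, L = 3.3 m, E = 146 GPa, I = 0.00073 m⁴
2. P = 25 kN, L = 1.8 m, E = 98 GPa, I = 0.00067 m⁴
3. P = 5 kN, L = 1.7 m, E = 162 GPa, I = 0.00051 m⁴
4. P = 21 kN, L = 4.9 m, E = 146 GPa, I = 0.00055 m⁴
Model: a cantilever beam with a point load P at the free end, so delta = (P·L^3) / (3·E·I) (SI units).
  Case 1: delta = (9000 × 3.3^3) / (3 × (1.46 × 10¹¹) × 0.00073) = 0.001012 m = 1.012 mm
  Case 2: delta = (25000 × 1.8^3) / (3 × (9.8 × 10¹⁰) × 0.00067) = 0.0007402 m = 0.7402 mm
  Case 3: delta = (5000 × 1.7^3) / (3 × (1.62 × 10¹¹) × 0.00051) = 9.911 × 10⁻⁵ m = 0.09911 mm
  Case 4: delta = (21000 × 4.9^3) / (3 × (1.46 × 10¹¹) × 0.00055) = 0.01026 m = 10.26 mm
Ordering: 10.26 mm (case 4) > 1.012 mm (case 1) > 0.7402 mm (case 2) > 0.09911 mm (case 3)
Final answer: 4, 1, 2, 3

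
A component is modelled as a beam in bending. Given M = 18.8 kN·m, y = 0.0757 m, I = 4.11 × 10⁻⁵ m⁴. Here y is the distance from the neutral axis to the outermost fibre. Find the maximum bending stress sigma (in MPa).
Model: a beam in bending, so sigma = (M·y) / I.
Convert to SI units:
  M = 18.8 kN·m = 18800 N·m
Substitute:
  sigma = (18800 × 0.0757) / (4.11 × 10⁻⁵)
  sigma = 3.463 × 10⁷ Pa
Convert: sigma = 3.463 × 10⁷ Pa = 34.63 MPa
Final answer: sigma = 34.63 MPa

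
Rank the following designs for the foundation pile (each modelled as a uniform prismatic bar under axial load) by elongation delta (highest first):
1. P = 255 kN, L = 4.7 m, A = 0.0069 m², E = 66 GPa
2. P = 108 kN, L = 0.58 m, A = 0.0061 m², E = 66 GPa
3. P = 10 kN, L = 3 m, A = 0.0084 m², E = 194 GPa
Model: a uniform prismatic bar under axial load, so delta = (P·L) / (A·E) (SI units).
  Case 1: delta = (255000 × 4.7) / (0.0069 × (6.6 × 10¹⁰)) = 0.002632 m = 2.632 mm
  Case 2: delta = (108000 × 0.58) / (0.0061 × (6.6 × 10¹⁰)) = 0.0001556 m = 0.1556 mm
  Case 3: delta = (10000 × 3) / (0.0084 × (1.94 × 10¹¹)) = 1.841 × 10⁻⁵ m = 0.01841 mm
Ordering: 2.632 mm (case 1) > 0.1556 mm (case 2) > 0.01841 mm (case 3)
Final answer: 1, 2, 3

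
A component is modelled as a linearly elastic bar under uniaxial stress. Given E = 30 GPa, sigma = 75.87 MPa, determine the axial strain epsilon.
Model: a linearly elastic bar under uniaxial stress, so sigma = E·epsilon.
Solve for epsilon: epsilon = sigma / E.
Convert to SI units:
  E = 30 GPa = 3 × 10¹⁰ Pa
  sigma = 75.87 MPa = 7.587 × 10⁷ Pa
Substitute:
  epsilon = (7.587 × 10⁷) / (3 × 10¹⁰)
  epsilon = 0.002529
Final answer: epsilon = 0.002529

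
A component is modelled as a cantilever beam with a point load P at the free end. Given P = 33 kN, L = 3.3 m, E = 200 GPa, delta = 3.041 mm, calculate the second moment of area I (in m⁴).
Model: a cantilever beam with a point load P at the free end, so delta = (P·L^3) / (3·E·I).
Solve for I: I = (P·L^3) / (3·delta·E).
Convert to SI units:
  P = 33 kN = 33000 N
  E = 200 GPa = 2 × 10¹¹ Pa
  delta = 3.041 mm = 0.003041 m
Substitute:
  I = (33000 × 3.3^3) / (3 × 0.003041 × (2 × 10¹¹))
  I = 0.00065 m⁴
Final answer: I = 0.00065 m⁴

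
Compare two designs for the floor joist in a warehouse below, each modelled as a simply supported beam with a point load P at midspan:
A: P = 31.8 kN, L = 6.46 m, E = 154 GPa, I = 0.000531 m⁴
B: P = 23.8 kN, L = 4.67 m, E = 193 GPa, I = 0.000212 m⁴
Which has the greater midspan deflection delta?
Model: a simply supported beam with a point load P at midspan, so delta = (P·L^3) / (48·E·I) (SI units).
  A: delta = (31800 × 6.46^3) / (48 × (1.54 × 10¹¹) × 0.000531) = 0.002184 m = 2.184 mm
  B: delta = (23800 × 4.67^3) / (48 × (1.93 × 10¹¹) × 0.000212) = 0.001234 m = 1.234 mm
2.184 mm > 1.234 mm, so A is larger.
Final answer: A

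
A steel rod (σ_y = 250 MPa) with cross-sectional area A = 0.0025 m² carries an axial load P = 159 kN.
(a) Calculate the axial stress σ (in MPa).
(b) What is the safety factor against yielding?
(a) Axial stress σ = P/A. Convert P = 159 kN = 159000 N.
  σ = 159000 / 0.0025 = 6.36 × 10⁷ Pa = 63.6 MPa
(b) Safety factor SF = σ_y/σ = 250 / 63.6 = 3.931
Final answer: (a) σ = 63.6 MPa, (b) SF = 3.931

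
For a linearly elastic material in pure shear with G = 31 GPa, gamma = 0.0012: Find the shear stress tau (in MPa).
Model: a linearly elastic material in pure shear, so tau = G·gamma.
Convert to SI units:
  G = 31 GPa = 3.1 × 10¹⁰ Pa
Substitute:
  tau = (3.1 × 10¹⁰) × 0.0012
  tau = 3.72 × 10⁷ Pa
Convert: tau = 3.72 × 10⁷ Pa = 37.2 MPa
Final answer: tau = 37.2 MPa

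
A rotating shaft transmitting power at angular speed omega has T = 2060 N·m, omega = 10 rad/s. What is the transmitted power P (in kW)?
Model: a rotating shaft transmitting power at angular speed omega, so P = T·omega.
Substitute:
  P = 2060 × 10
  P = 20600 W
Convert: P = 20600 W = 20.6 kW
Final answer: P = 20.6 kW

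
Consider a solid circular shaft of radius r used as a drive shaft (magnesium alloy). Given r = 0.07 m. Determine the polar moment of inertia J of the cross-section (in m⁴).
Model: a solid circular shaft of radius r, so J = (π·r^4) / 2.
Substitute:
  J = (π × 0.07^4) / 2
  J = 3.771 × 10⁻⁵ m⁴
Final answer: J = 3.771 × 10⁻⁵ m⁴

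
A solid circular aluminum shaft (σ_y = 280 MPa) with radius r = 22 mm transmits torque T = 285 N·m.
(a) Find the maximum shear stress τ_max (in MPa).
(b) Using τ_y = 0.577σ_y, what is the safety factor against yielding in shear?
(a) For a solid circular shaft, τ_max = T·r/J with J = π·r^4/2, i.e. τ_max = 2·T / (π·r^3). Convert r = 22 mm = 0.022 m.
  τ_max = (2 × 285) / (π × 0.022^3) = 1.704 × 10⁷ Pa = 17.04 MPa
(b) τ_y = 0.577 × 280 = 161.56 MPa
  SF = τ_y/τ_max = 161.56 / 17.04 = 9.481
Final answer: (a) τ_max = 17.04 MPa, (b) SF = 9.481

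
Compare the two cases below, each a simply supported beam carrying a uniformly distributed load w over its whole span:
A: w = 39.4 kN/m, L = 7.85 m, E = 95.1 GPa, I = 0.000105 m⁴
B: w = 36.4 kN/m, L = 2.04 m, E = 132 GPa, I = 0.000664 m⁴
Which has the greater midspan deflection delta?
Model: a simply supported beam carrying a uniformly distributed load w over its whole span, so delta = (5·w·L^4) / (384·E·I) (SI units).
  A: delta = (5 × 39400 × 7.85^4) / (384 × (9.51 × 10¹⁰) × 0.000105) = 0.1951 m = 195.1 mm
  B: delta = (5 × 36400 × 2.04^4) / (384 × (1.32 × 10¹¹) × 0.000664) = 9.365 × 10⁻⁵ m = 0.09365 mm
195.1 mm > 0.09365 mm, so A is larger.
Final answer: A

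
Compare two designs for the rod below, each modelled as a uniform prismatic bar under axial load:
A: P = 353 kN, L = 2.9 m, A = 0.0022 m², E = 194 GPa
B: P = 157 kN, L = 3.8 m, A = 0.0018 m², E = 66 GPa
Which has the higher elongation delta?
Model: a uniform prismatic bar under axial load, so delta = (P·L) / (A·E) (SI units).
  A: delta = (353000 × 2.9) / (0.0022 × (1.94 × 10¹¹)) = 0.002399 m = 2.399 mm
  B: delta = (157000 × 3.8) / (0.0018 × (6.6 × 10¹⁰)) = 0.005022 m = 5.022 mm
5.022 mm > 2.399 mm, so B is larger.
Final answer: B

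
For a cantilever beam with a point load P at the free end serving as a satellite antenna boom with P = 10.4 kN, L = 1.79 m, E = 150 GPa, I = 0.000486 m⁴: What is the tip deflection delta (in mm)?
Model: a cantilever beam with a point load P at the free end, so delta = (P·L^3) / (3·E·I).
Convert to SI units:
  P = 10.4 kN = 10400 N
  E = 150 GPa = 1.5 × 10¹¹ Pa
Substitute:
  delta = (10400 × 1.79^3) / (3 × (1.5 × 10¹¹) × 0.000486)
  delta = 0.0002727 m
Convert: delta = 0.0002727 m = 0.2727 mm
Final answer: delta = 0.2727 mm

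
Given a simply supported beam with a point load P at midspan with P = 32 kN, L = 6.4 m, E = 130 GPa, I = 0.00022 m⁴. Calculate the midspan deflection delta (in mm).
Model: a simply supported beam with a point load P at midspan, so delta = (P·L^3) / (48·E·I).
Convert to SI units:
  P = 32 kN = 32000 N
  E = 130 GPa = 1.3 × 10¹¹ Pa
Substitute:
  delta = (32000 × 6.4^3) / (48 × (1.3 × 10¹¹) × 0.00022)
  delta = 0.006111 m
Convert: delta = 0.006111 m = 6.111 mm
Final answer: delta = 6.111 mm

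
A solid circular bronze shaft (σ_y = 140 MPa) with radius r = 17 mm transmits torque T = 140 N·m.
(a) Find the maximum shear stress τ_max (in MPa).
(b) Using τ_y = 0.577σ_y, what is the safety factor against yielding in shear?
(a) For a solid circular shaft, τ_max = T·r/J with J = π·r^4/2, i.e. τ_max = 2·T / (π·r^3). Convert r = 17 mm = 0.017 m.
  τ_max = (2 × 140) / (π × 0.017^3) = 1.814 × 10⁷ Pa = 18.14 MPa
(b) τ_y = 0.577 × 140 = 80.78 MPa
  SF = τ_y/τ_max = 80.78 / 18.14 = 4.453
Final answer: (a) τ_max = 18.14 MPa, (b) SF = 4.453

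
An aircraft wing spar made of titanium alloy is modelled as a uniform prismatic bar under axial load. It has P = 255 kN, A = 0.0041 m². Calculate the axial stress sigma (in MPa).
Model: a uniform prismatic bar under axial load, so sigma = P / A.
Convert to SI units:
  P = 255 kN = 255000 N
Substitute:
  sigma = 255000 / 0.0041
  sigma = 6.22 × 10⁷ Pa
Convert: sigma = 6.22 × 10⁷ Pa = 62.2 MPa
Final answer: sigma = 62.2 MPa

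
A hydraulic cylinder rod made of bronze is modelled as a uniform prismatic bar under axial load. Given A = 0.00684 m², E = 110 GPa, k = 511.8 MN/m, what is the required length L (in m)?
Model: a uniform prismatic bar under axial load, so k = (A·E) / L.
Solve for L: L = (A·E) / k.
Convert to SI units:
  E = 110 GPa = 1.1 × 10¹¹ Pa
  k = 511.8 MN/m = 5.118 × 10⁸ N/m
Substitute:
  L = (0.00684 × (1.1 × 10¹¹)) / (5.118 × 10⁸)
  L = 1.47 m
Final answer: L = 1.47 m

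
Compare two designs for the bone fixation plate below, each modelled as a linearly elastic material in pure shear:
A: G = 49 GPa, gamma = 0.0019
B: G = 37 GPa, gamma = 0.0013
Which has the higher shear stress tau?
Model: a linearly elastic material in pure shear, so tau = G·gamma (SI units).
  A: tau = (4.9 × 10¹⁰) × 0.0019 = 9.31 × 10⁷ Pa = 93.1 MPa
  B: tau = (3.7 × 10¹⁰) × 0.0013 = 4.81 × 10⁷ Pa = 48.1 MPa
93.1 MPa > 48.1 MPa, so A is larger.
Final answer: A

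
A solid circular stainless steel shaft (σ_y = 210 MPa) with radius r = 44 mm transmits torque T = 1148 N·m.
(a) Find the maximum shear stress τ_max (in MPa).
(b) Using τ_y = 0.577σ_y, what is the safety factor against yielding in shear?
(a) For a solid circular shaft, τ_max = T·r/J with J = π·r^4/2, i.e. τ_max = 2·T / (π·r^3). Convert r = 44 mm = 0.044 m.
  τ_max = (2 × 1148) / (π × 0.044^3) = 8.58 × 10⁶ Pa = 8.58 MPa
(b) τ_y = 0.577 × 210 = 121.17 MPa
  SF = τ_y/τ_max = 121.17 / 8.58 = 14.12
Final answer: (a) τ_max = 8.58 MPa, (b) SF = 14.12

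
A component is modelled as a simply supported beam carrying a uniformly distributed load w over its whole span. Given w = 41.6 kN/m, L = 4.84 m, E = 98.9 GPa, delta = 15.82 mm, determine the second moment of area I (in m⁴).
Model: a simply supported beam carrying a uniformly distributed load w over its whole span, so delta = (5·w·L^4) / (384·E·I).
Solve for I: I = (5·w·L^4) / (384·delta·E).
Convert to SI units:
  w = 41.6 kN/m = 41600 N/m
  E = 98.9 GPa = 9.89 × 10¹⁰ Pa
  delta = 15.82 mm = 0.01582 m
Substitute:
  I = (5 × 41600 × 4.84^4) / (384 × 0.01582 × (9.89 × 10¹⁰))
  I = 0.00019 m⁴
Final answer: I = 0.00019 m⁴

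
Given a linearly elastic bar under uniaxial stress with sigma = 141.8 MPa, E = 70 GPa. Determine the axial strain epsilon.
Model: a linearly elastic bar under uniaxial stress, so epsilon = sigma / E.
Convert to SI units:
  sigma = 141.8 MPa = 1.418 × 10⁸ Pa
  E = 70 GPa = 7 × 10¹⁰ Pa
Substitute:
  epsilon = (1.418 × 10⁸) / (7 × 10¹⁰)
  epsilon = 0.002026
Final answer: epsilon = 0.002026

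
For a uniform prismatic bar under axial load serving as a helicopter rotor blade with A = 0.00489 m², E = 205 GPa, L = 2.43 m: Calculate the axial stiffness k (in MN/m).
Model: a uniform prismatic bar under axial load, so k = (A·E) / L.
Convert to SI units:
  E = 205 GPa = 2.05 × 10¹¹ Pa
Substitute:
  k = (0.00489 × (2.05 × 10¹¹)) / 2.43
  k = 4.125 × 10⁸ N/m
Convert: k = 4.125 × 10⁸ N/m = 412.5 MN/m
Final answer: k = 412.5 MN/m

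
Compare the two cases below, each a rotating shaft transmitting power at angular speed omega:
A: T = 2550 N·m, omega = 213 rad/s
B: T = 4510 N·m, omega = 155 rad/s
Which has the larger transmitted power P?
Model: a rotating shaft transmitting power at angular speed omega, so P = T·omega (SI units).
  A: P = 2550 × 213 = 543200 W = 543.2 kW
  B: P = 4510 × 155 = 699000 W = 699 kW
699 kW > 543.2 kW, so B is larger.
Final answer: B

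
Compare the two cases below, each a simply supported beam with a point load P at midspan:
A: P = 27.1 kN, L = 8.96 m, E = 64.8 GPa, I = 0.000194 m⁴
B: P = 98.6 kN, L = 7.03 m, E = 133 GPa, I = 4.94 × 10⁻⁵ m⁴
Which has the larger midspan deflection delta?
Model: a simply supported beam with a point load P at midspan, so delta = (P·L^3) / (48·E·I) (SI units).
  A: delta = (27100 × 8.96^3) / (48 × (6.48 × 10¹⁰) × 0.000194) = 0.03231 m = 32.31 mm
  B: delta = (98600 × 7.03^3) / (48 × (1.33 × 10¹¹) × (4.94 × 10⁻⁵)) = 0.1086 m = 108.6 mm
108.6 mm > 32.31 mm, so B is larger.
Final answer: B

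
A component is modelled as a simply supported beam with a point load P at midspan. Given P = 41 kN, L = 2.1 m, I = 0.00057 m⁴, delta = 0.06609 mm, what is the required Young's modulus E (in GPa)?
Model: a simply supported beam with a point load P at midspan, so delta = (P·L^3) / (48·E·I).
Solve for E: E = (P·L^3) / (48·delta·I).
Convert to SI units:
  P = 41 kN = 41000 N
  delta = 0.06609 mm = 6.609 × 10⁻⁵ m
Substitute:
  E = (41000 × 2.1^3) / (48 × (6.609 × 10⁻⁵) × 0.00057)
  E = 2.1 × 10¹¹ Pa
Convert: E = 2.1 × 10¹¹ Pa = 210 GPa
Final answer: E = 210 GPa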